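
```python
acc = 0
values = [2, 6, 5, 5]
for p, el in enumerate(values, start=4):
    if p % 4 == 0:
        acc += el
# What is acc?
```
Trace:
  acc=0
  acc=2, p=4, el=2
  acc=2, p=5, el=6
  acc=2, p=6, el=5
  acc=2, p=7, el=5

Final answer: 2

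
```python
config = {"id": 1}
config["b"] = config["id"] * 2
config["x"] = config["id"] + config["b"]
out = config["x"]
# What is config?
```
Trace:
  config={'id': 1}
  config={'id': 1, 'b': 2}
  config={'id': 1, 'b': 2, 'x': 3}
  config={'id': 1, 'b': 2, 'x': 3}, out=3

Final answer: {'id': 1, 'b': 2, 'x': 3}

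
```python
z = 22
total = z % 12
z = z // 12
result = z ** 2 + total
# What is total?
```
Trace:
  z=22
  z=22, total=10
  z=1, total=10
  z=1, total=10, result=11

Final answer: 10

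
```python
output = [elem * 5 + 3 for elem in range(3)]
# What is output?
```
Trace:
  elem=0
  elem=1
  elem=2
  output=[3, 8, 13]

Final answer: [3, 8, 13]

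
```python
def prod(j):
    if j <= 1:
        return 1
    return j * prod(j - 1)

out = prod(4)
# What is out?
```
Call trace:
prod(j=4)
  prod(j=3)
    prod(j=2)
      prod(j=1)
      -> return 1
    -> return 2
  -> return 6
-> return 24

Final answer: 24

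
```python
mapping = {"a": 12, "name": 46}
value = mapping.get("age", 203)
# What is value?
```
Trace:
  mapping={'a': 12, 'name': 46}
  mapping={'a': 12, 'name': 46}, value=203

Final answer: 203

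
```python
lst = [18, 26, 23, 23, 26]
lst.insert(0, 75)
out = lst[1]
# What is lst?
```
Trace:
  lst=[18, 26, 23, 23, 26]
  lst=[75, 18, 26, 23, 23, 26]
  lst=[75, 18, 26, 23, 23, 26], out=18

Final answer: [75, 18, 26, 23, 23, 26]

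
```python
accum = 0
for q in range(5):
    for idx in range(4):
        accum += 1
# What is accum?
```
Trace:
  accum=0
  accum=1, q=0, idx=0
  accum=2, q=0, idx=1
  accum=3, q=0, idx=2
  accum=4, q=0, idx=3
  accum=5, q=1, idx=0
  accum=6, q=1, idx=1
  accum=7, q=1, idx=2
  accum=8, q=1, idx=3
  accum=9, q=2, idx=0
  accum=10, q=2, idx=1
  accum=11, q=2, idx=2
  accum=12, q=2, idx=3
  accum=13, q=3, idx=0
  accum=14, q=3, idx=1
  accum=15, q=3, idx=2
  accum=16, q=3, idx=3
  accum=17, q=4, idx=0
  accum=18, q=4, idx=1
  accum=19, q=4, idx=2
  accum=20, q=4, idx=3

Final answer: 20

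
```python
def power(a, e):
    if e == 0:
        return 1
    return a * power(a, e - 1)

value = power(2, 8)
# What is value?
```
Call trace:
power(a=2, e=8)
  power(a=2, e=7)
    power(a=2, e=6)
      power(a=2, e=5)
        power(a=2, e=4)
          power(a=2, e=3)
            power(a=2, e=2)
              power(a=2, e=1)
                power(a=2, e=0)
                -> return 1
              -> return 2
            -> return 4
          -> return 8
        -> return 16
      -> return 32
    -> return 64
  -> return 128
-> return 256

Final answer: 256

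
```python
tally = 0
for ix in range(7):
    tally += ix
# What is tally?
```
Trace:
  tally=0
  tally=0, ix=0
  tally=1, ix=1
  tally=3, ix=2
  tally=6, ix=3
  tally=10, ix=4
  tally=15, ix=5
  tally=21, ix=6

Final answer: 21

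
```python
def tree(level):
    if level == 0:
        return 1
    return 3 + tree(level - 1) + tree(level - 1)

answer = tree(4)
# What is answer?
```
Call trace (a repeated sub-call is expanded the first time; later identical calls just restate its return value):
tree(level=4)
  tree(level=3)
    tree(level=2)
      tree(level=1)
        tree(level=0)
        -> return 1
        tree(level=0)
        -> return 1
      -> return 5
      tree(level=1) -> return 5  (same call as traced above)
    -> return 13
    tree(level=2) -> return 13  (same call as traced above)
  -> return 29
  tree(level=3) -> return 29  (same call as traced above)
-> return 61

Final answer: 61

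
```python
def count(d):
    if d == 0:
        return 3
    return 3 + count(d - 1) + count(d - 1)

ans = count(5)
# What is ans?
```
Call trace (a repeated sub-call is expanded the first time; later identical calls just restate its return value):
count(d=5)
  count(d=4)
    count(d=3)
      count(d=2)
        count(d=1)
          count(d=0)
          -> return 3
          count(d=0)
          -> return 3
        -> return 9
        count(d=1) -> return 9  (same call as traced above)
      -> return 21
      count(d=2) -> return 21  (same call as traced above)
    -> return 45
    count(d=3) -> return 45  (same call as traced above)
  -> return 93
  count(d=4) -> return 93  (same call as traced above)
-> return 189

Final answer: 189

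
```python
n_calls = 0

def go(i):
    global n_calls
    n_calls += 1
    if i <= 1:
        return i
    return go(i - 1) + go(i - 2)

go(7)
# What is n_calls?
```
Call trace (a repeated sub-call is expanded the first time; later identical calls just restate its return value):
go(i=7)
  go(i=6)
    go(i=5)
      go(i=4)
        go(i=3)
          go(i=2)
            go(i=1)
            -> return 1
            go(i=0)
            -> return 0
          -> return 1
          go(i=1)
          -> return 1
        -> return 2
        go(i=2) -> return 1  (same call as traced above)
      -> return 3
      go(i=3) -> return 2  (same call as traced above)
    -> return 5
    go(i=4) -> return 3  (same call as traced above)
  -> return 8
  go(i=5) -> return 5  (same call as traced above)
-> return 13

n_calls is incremented once per call, so count the calls in each subtree. Let C(i) = number of calls made by go(i).
C(0) = C(1) = 1 (base case, no recursion); C(i) = 1 + C(i - 1) + C(i - 2) otherwise.
C(2) = 1 + C(1) + C(0) = 1 + 1 + 1 = 3
C(3) = 1 + C(2) + C(1) = 1 + 3 + 1 = 5
C(4) = 1 + C(3) + C(2) = 1 + 5 + 3 = 9
C(5) = 1 + C(4) + C(3) = 1 + 9 + 5 = 15
C(6) = 1 + C(5) + C(4) = 1 + 15 + 9 = 25
C(7) = 1 + C(6) + C(5) = 1 + 25 + 15 = 41
n_calls = C(7) = 41

Final answer: 41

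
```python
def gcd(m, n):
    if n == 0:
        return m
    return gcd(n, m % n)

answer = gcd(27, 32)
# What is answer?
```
Call trace:
gcd(m=27, n=32)
  gcd(m=32, n=27)
    gcd(m=27, n=5)
      gcd(m=5, n=2)
        gcd(m=2, n=1)
          gcd(m=1, n=0)
          -> return 1
        -> return 1
      -> return 1
    -> return 1
  -> return 1
-> return 1

Final answer: 1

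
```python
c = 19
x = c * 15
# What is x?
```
Trace:
  c=19
  c=19, x=285

Final answer: 285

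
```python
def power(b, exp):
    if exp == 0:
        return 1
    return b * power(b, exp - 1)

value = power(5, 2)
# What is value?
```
Call trace:
power(b=5, exp=2)
  power(b=5, exp=1)
    power(b=5, exp=0)
    -> return 1
  -> return 5
-> return 25

Final answer: 25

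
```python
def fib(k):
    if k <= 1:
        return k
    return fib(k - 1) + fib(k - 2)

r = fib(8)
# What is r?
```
Call trace (a repeated sub-call is expanded the first time; later identical calls just restate its return value):
fib(k=8)
  fib(k=7)
    fib(k=6)
      fib(k=5)
        fib(k=4)
          fib(k=3)
            fib(k=2)
              fib(k=1)
              -> return 1
              fib(k=0)
              -> return 0
            -> return 1
            fib(k=1)
            -> return 1
          -> return 2
          fib(k=2) -> return 1  (same call as traced above)
        -> return 3
        fib(k=3) -> return 2  (same call as traced above)
      -> return 5
      fib(k=4) -> return 3  (same call as traced above)
    -> return 8
    fib(k=5) -> return 5  (same call as traced above)
  -> return 13
  fib(k=6) -> return 8  (same call as traced above)
-> return 21

Final answer: 21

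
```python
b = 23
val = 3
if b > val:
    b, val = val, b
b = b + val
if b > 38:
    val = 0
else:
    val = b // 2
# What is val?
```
Trace:
  b=23
  b=23, val=3
  b=3, val=23
  b=26, val=23
  b=26, val=13

Final answer: 13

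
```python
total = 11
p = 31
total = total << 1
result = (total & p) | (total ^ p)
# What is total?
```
Trace:
  total=11
  total=11, p=31
  total=22, p=31
  total=22, p=31, result=31

Final answer: 22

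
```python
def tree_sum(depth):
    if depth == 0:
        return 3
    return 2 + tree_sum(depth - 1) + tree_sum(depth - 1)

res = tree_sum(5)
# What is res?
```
Call trace (a repeated sub-call is expanded the first time; later identical calls just restate its return value):
tree_sum(depth=5)
  tree_sum(depth=4)
    tree_sum(depth=3)
      tree_sum(depth=2)
        tree_sum(depth=1)
          tree_sum(depth=0)
          -> return 3
          tree_sum(depth=0)
          -> return 3
        -> return 8
        tree_sum(depth=1) -> return 8  (same call as traced above)
      -> return 18
      tree_sum(depth=2) -> return 18  (same call as traced above)
    -> return 38
    tree_sum(depth=3) -> return 38  (same call as traced above)
  -> return 78
  tree_sum(depth=4) -> return 78  (same call as traced above)
-> return 158

Final answer: 158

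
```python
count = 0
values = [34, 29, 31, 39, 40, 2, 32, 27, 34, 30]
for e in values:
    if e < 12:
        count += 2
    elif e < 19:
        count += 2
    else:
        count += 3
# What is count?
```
Trace:
  count=0
  count=3, e=34
  count=6, e=29
  count=9, e=31
  count=12, e=39
  count=15, e=40
  count=17, e=2
  count=20, e=32
  count=23, e=27
  count=26, e=34
  count=29, e=30

Final answer: 29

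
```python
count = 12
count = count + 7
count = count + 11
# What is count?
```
Trace:
  count=12
  count=19
  count=30

Final answer: 30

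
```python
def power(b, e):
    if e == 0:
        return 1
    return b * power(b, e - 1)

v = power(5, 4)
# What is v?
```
Call trace:
power(b=5, e=4)
  power(b=5, e=3)
    power(b=5, e=2)
      power(b=5, e=1)
        power(b=5, e=0)
        -> return 1
      -> return 5
    -> return 25
  -> return 125
-> return 625

Final answer: 625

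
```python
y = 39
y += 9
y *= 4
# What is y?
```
Trace:
  y=39
  y=48
  y=192

Final answer: 192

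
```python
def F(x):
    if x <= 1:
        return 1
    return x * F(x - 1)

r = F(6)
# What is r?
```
Call trace:
F(x=6)
  F(x=5)
    F(x=4)
      F(x=3)
        F(x=2)
          F(x=1)
          -> return 1
        -> return 2
      -> return 6
    -> return 24
  -> return 120
-> return 720

Final answer: 720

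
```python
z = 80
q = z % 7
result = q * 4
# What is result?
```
Trace:
  z=80
  z=80, q=3
  z=80, q=3, result=12

Final answer: 12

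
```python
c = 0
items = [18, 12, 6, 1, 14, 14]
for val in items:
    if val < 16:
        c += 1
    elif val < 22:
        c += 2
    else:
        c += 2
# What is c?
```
Trace:
  c=0
  c=2, val=18
  c=3, val=12
  c=4, val=6
  c=5, val=1
  c=6, val=14
  c=7, val=14

Final answer: 7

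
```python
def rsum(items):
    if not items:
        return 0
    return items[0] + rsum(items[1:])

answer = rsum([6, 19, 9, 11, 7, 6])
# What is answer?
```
Call trace:
rsum(items=[6, 19, 9, 11, 7, 6])
  rsum(items=[19, 9, 11, 7, 6])
    rsum(items=[9, 11, 7, 6])
      rsum(items=[11, 7, 6])
        rsum(items=[7, 6])
          rsum(items=[6])
            rsum(items=[])
            -> return 0
          -> return 6
        -> return 13
      -> return 24
    -> return 33
  -> return 52
-> return 58

Final answer: 58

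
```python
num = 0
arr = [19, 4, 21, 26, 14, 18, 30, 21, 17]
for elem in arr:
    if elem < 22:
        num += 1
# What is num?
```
Trace:
  num=0
  num=1, elem=19
  num=2, elem=4
  num=3, elem=21
  num=3, elem=26
  num=4, elem=14
  num=5, elem=18
  num=5, elem=30
  num=6, elem=21
  num=7, elem=17

Final answer: 7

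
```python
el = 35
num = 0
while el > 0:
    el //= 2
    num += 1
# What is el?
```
Trace:
  el=35
  el=35, num=0
  el=17, num=1
  el=8, num=2
  el=4, num=3
  el=2, num=4
  el=1, num=5
  el=0, num=6

Final answer: 0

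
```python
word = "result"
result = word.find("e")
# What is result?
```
Trace:
  word='result'
  word='result', result=1

Final answer: 1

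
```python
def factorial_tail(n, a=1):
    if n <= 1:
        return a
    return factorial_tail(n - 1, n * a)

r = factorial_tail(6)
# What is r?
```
Call trace:
factorial_tail(n=6, a=1)
  factorial_tail(n=5, a=6)
    factorial_tail(n=4, a=30)
      factorial_tail(n=3, a=120)
        factorial_tail(n=2, a=360)
          factorial_tail(n=1, a=720)
          -> return 720
        -> return 720
      -> return 720
    -> return 720
  -> return 720
-> return 720

Final answer: 720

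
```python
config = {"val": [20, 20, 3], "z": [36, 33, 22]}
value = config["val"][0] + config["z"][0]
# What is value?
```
Trace:
  config={'val': [20, 20, 3], 'z': [36, 33, 22]}
  config={'val': [20, 20, 3], 'z': [36, 33, 22]}, value=56

Final answer: 56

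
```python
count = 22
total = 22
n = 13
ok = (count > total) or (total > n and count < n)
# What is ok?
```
Trace:
  count=22
  count=22, total=22
  count=22, total=22, n=13
  count=22, total=22, n=13, ok=False

Final answer: False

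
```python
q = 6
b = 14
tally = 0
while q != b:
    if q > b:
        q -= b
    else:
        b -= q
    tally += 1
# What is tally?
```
Trace:
  q=6
  q=6, b=14
  q=6, b=14, tally=0
  q=6, b=8, tally=1
  q=6, b=2, tally=2
  q=4, b=2, tally=3
  q=2, b=2, tally=4

Final answer: 4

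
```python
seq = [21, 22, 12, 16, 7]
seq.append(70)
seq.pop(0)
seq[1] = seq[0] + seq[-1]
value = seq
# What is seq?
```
Trace:
  seq=[21, 22, 12, 16, 7]
  seq=[21, 22, 12, 16, 7, 70]
  seq=[22, 12, 16, 7, 70]
  seq=[22, 92, 16, 7, 70]
  seq=[22, 92, 16, 7, 70], value=[22, 92, 16, 7, 70]

Final answer: [22, 92, 16, 7, 70]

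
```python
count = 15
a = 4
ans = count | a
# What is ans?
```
Trace:
  count=15
  count=15, a=4
  count=15, a=4, ans=15

Final answer: 15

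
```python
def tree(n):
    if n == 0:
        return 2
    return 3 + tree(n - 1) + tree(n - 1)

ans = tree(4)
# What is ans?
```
Call trace (a repeated sub-call is expanded the first time; later identical calls just restate its return value):
tree(n=4)
  tree(n=3)
    tree(n=2)
      tree(n=1)
        tree(n=0)
        -> return 2
        tree(n=0)
        -> return 2
      -> return 7
      tree(n=1) -> return 7  (same call as traced above)
    -> return 17
    tree(n=2) -> return 17  (same call as traced above)
  -> return 37
  tree(n=3) -> return 37  (same call as traced above)
-> return 77

Final answer: 77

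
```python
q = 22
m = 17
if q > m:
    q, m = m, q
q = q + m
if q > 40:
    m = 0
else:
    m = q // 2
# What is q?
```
Trace:
  q=22
  q=22, m=17
  q=17, m=22
  q=39, m=22
  q=39, m=19

Final answer: 39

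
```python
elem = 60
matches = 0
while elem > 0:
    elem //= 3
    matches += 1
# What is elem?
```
Trace:
  elem=60
  elem=60, matches=0
  elem=20, matches=1
  elem=6, matches=2
  elem=2, matches=3
  elem=0, matches=4

Final answer: 0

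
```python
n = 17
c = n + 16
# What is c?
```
Trace:
  n=17
  n=17, c=33

Final answer: 33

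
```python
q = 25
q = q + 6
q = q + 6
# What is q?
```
Trace:
  q=25
  q=31
  q=37

Final answer: 37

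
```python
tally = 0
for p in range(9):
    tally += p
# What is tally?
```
Trace:
  tally=0
  tally=0, p=0
  tally=1, p=1
  tally=3, p=2
  tally=6, p=3
  tally=10, p=4
  tally=15, p=5
  tally=21, p=6
  tally=28, p=7
  tally=36, p=8

Final answer: 36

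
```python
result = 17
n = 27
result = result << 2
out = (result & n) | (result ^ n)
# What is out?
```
Trace:
  result=17
  result=17, n=27
  result=68, n=27
  result=68, n=27, out=95

Final answer: 95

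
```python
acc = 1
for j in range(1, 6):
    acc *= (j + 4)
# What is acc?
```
Trace:
  acc=1
  acc=5, j=1
  acc=30, j=2
  acc=210, j=3
  acc=1680, j=4
  acc=15120, j=5

Final answer: 15120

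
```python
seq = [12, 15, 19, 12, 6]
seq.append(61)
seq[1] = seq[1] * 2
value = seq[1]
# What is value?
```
Trace:
  seq=[12, 15, 19, 12, 6]
  seq=[12, 15, 19, 12, 6, 61]
  seq=[12, 30, 19, 12, 6, 61]
  seq=[12, 30, 19, 12, 6, 61], value=30

Final answer: 30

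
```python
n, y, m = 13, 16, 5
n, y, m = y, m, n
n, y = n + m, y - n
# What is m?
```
Trace:
  n=13, y=16, m=5
  n=16, y=5, m=13
  n=29, y=-11, m=13

Final answer: 13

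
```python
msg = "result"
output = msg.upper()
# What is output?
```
Trace:
  msg='result'
  msg='result', output='RESULT'

Final answer: 'RESULT'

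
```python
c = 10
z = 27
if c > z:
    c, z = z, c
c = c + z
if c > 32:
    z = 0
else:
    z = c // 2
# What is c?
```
Trace:
  c=10
  c=10, z=27
  c=10, z=27
  c=37, z=27
  c=37, z=0

Final answer: 37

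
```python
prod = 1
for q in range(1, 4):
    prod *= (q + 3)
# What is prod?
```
Trace:
  prod=1
  prod=4, q=1
  prod=20, q=2
  prod=120, q=3

Final answer: 120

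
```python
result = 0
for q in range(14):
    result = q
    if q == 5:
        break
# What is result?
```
Trace:
  result=0
  result=0, q=0
  result=1, q=1
  result=2, q=2
  result=3, q=3
  result=4, q=4
  result=5, q=5

Final answer: 5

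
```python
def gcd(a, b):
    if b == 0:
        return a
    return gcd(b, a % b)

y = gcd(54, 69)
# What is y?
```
Call trace:
gcd(a=54, b=69)
  gcd(a=69, b=54)
    gcd(a=54, b=15)
      gcd(a=15, b=9)
        gcd(a=9, b=6)
          gcd(a=6, b=3)
            gcd(a=3, b=0)
            -> return 3
          -> return 3
        -> return 3
      -> return 3
    -> return 3
  -> return 3
-> return 3

Final answer: 3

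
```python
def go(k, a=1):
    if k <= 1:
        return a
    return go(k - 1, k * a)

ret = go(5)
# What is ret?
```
Call trace:
go(k=5, a=1)
  go(k=4, a=5)
    go(k=3, a=20)
      go(k=2, a=60)
        go(k=1, a=120)
        -> return 120
      -> return 120
    -> return 120
  -> return 120
-> return 120

Final answer: 120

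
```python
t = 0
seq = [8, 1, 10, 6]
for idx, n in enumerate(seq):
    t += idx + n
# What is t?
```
Trace:
  t=0
  t=8, idx=0, n=8
  t=10, idx=1, n=1
  t=22, idx=2, n=10
  t=31, idx=3, n=6

Final answer: 31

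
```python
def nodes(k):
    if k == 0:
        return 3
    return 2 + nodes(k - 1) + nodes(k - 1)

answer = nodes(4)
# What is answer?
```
Call trace (a repeated sub-call is expanded the first time; later identical calls just restate its return value):
nodes(k=4)
  nodes(k=3)
    nodes(k=2)
      nodes(k=1)
        nodes(k=0)
        -> return 3
        nodes(k=0)
        -> return 3
      -> return 8
      nodes(k=1) -> return 8  (same call as traced above)
    -> return 18
    nodes(k=2) -> return 18  (same call as traced above)
  -> return 38
  nodes(k=3) -> return 38  (same call as traced above)
-> return 78

Final answer: 78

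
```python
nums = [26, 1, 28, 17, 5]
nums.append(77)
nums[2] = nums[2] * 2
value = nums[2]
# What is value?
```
Trace:
  nums=[26, 1, 28, 17, 5]
  nums=[26, 1, 28, 17, 5, 77]
  nums=[26, 1, 56, 17, 5, 77]
  nums=[26, 1, 56, 17, 5, 77], value=56

Final answer: 56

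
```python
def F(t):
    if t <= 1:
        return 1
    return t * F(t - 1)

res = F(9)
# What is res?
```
Call trace:
F(t=9)
  F(t=8)
    F(t=7)
      F(t=6)
        F(t=5)
          F(t=4)
            F(t=3)
              F(t=2)
                F(t=1)
                -> return 1
              -> return 2
            -> return 6
          -> return 24
        -> return 120
      -> return 720
    -> return 5040
  -> return 40320
-> return 362880

Final answer: 362880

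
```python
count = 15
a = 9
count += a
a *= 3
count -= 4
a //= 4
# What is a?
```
Trace:
  count=15
  count=15, a=9
  count=24, a=9
  count=24, a=27
  count=20, a=27
  count=20, a=6

Final answer: 6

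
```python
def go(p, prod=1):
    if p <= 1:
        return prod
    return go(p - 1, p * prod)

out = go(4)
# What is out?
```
Call trace:
go(p=4, prod=1)
  go(p=3, prod=4)
    go(p=2, prod=12)
      go(p=1, prod=24)
      -> return 24
    -> return 24
  -> return 24
-> return 24

Final answer: 24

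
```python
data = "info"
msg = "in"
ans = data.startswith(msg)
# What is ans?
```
Trace:
  data='info'
  data='info', msg='in'
  data='info', msg='in', ans=True

Final answer: True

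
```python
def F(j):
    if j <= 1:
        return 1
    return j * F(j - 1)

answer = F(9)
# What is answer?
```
Call trace:
F(j=9)
  F(j=8)
    F(j=7)
      F(j=6)
        F(j=5)
          F(j=4)
            F(j=3)
              F(j=2)
                F(j=1)
                -> return 1
              -> return 2
            -> return 6
          -> return 24
        -> return 120
      -> return 720
    -> return 5040
  -> return 40320
-> return 362880

Final answer: 362880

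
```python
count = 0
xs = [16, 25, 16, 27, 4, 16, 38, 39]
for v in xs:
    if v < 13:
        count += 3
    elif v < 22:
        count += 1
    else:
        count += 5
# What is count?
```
Trace:
  count=0
  count=1, v=16
  count=6, v=25
  count=7, v=16
  count=12, v=27
  count=15, v=4
  count=16, v=16
  count=21, v=38
  count=26, v=39

Final answer: 26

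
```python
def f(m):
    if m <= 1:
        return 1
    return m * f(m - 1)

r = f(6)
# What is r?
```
Call trace:
f(m=6)
  f(m=5)
    f(m=4)
      f(m=3)
        f(m=2)
          f(m=1)
          -> return 1
        -> return 2
      -> return 6
    -> return 24
  -> return 120
-> return 720

Final answer: 720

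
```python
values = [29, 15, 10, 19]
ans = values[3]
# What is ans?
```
Trace:
  values=[29, 15, 10, 19]
  values=[29, 15, 10, 19], ans=19

Final answer: 19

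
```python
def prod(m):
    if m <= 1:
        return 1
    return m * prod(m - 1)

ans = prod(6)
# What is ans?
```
Call trace:
prod(m=6)
  prod(m=5)
    prod(m=4)
      prod(m=3)
        prod(m=2)
          prod(m=1)
          -> return 1
        -> return 2
      -> return 6
    -> return 24
  -> return 120
-> return 720

Final answer: 720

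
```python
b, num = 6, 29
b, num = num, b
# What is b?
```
Trace:
  b=6, num=29
  b=29, num=6

Final answer: 29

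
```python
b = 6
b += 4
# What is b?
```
Trace:
  b=6
  b=10

Final answer: 10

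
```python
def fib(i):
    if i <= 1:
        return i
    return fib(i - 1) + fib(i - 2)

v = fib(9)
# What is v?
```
Call trace (a repeated sub-call is expanded the first time; later identical calls just restate its return value):
fib(i=9)
  fib(i=8)
    fib(i=7)
      fib(i=6)
        fib(i=5)
          fib(i=4)
            fib(i=3)
              fib(i=2)
                fib(i=1)
                -> return 1
                fib(i=0)
                -> return 0
              -> return 1
              fib(i=1)
              -> return 1
            -> return 2
            fib(i=2) -> return 1  (same call as traced above)
          -> return 3
          fib(i=3) -> return 2  (same call as traced above)
        -> return 5
        fib(i=4) -> return 3  (same call as traced above)
      -> return 8
      fib(i=5) -> return 5  (same call as traced above)
    -> return 13
    fib(i=6) -> return 8  (same call as traced above)
  -> return 21
  fib(i=7) -> return 13  (same call as traced above)
-> return 34

Final answer: 34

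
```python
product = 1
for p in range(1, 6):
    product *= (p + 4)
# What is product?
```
Trace:
  product=1
  product=5, p=1
  product=30, p=2
  product=210, p=3
  product=1680, p=4
  product=15120, p=5

Final answer: 15120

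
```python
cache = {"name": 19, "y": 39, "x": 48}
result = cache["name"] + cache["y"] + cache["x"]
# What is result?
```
Trace:
  cache={'name': 19, 'y': 39, 'x': 48}
  cache={'name': 19, 'y': 39, 'x': 48}, result=106

Final answer: 106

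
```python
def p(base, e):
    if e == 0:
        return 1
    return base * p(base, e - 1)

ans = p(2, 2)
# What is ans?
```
Call trace:
p(base=2, e=2)
  p(base=2, e=1)
    p(base=2, e=0)
    -> return 1
  -> return 2
-> return 4

Final answer: 4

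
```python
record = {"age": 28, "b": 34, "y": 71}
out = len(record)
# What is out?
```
Trace:
  record={'age': 28, 'b': 34, 'y': 71}
  record={'age': 28, 'b': 34, 'y': 71}, out=3

Final answer: 3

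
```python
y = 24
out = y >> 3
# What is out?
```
Trace:
  y=24
  y=24, out=3

Final answer: 3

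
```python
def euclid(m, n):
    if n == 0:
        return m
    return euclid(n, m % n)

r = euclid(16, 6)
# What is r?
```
Call trace:
euclid(m=16, n=6)
  euclid(m=6, n=4)
    euclid(m=4, n=2)
      euclid(m=2, n=0)
      -> return 2
    -> return 2
  -> return 2
-> return 2

Final answer: 2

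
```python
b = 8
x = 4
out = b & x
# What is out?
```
Trace:
  b=8
  b=8, x=4
  b=8, x=4, out=0

Final answer: 0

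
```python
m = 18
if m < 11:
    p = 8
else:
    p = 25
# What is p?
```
Trace:
  m=18
  m=18, p=25

Final answer: 25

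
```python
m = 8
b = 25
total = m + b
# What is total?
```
Trace:
  m=8
  m=8, b=25
  m=8, b=25, total=33

Final answer: 33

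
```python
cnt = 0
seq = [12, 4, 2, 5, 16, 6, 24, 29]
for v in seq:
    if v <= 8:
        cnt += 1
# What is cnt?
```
Trace:
  cnt=0
  cnt=0, v=12
  cnt=1, v=4
  cnt=2, v=2
  cnt=3, v=5
  cnt=3, v=16
  cnt=4, v=6
  cnt=4, v=24
  cnt=4, v=29

Final answer: 4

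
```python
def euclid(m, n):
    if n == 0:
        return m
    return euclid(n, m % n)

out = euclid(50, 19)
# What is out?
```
Call trace:
euclid(m=50, n=19)
  euclid(m=19, n=12)
    euclid(m=12, n=7)
      euclid(m=7, n=5)
        euclid(m=5, n=2)
          euclid(m=2, n=1)
            euclid(m=1, n=0)
            -> return 1
          -> return 1
        -> return 1
      -> return 1
    -> return 1
  -> return 1
-> return 1

Final answer: 1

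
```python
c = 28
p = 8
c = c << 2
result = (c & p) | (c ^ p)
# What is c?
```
Trace:
  c=28
  c=28, p=8
  c=112, p=8
  c=112, p=8, result=120

Final answer: 112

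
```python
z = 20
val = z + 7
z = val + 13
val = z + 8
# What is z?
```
Trace:
  z=20
  z=20, val=27
  z=40, val=27
  z=40, val=48

Final answer: 40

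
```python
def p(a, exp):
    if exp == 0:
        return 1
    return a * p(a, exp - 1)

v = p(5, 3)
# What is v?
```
Call trace:
p(a=5, exp=3)
  p(a=5, exp=2)
    p(a=5, exp=1)
      p(a=5, exp=0)
      -> return 1
    -> return 5
  -> return 25
-> return 125

Final answer: 125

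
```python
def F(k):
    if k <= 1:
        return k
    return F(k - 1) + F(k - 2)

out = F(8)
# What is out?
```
Call trace (a repeated sub-call is expanded the first time; later identical calls just restate its return value):
F(k=8)
  F(k=7)
    F(k=6)
      F(k=5)
        F(k=4)
          F(k=3)
            F(k=2)
              F(k=1)
              -> return 1
              F(k=0)
              -> return 0
            -> return 1
            F(k=1)
            -> return 1
          -> return 2
          F(k=2) -> return 1  (same call as traced above)
        -> return 3
        F(k=3) -> return 2  (same call as traced above)
      -> return 5
      F(k=4) -> return 3  (same call as traced above)
    -> return 8
    F(k=5) -> return 5  (same call as traced above)
  -> return 13
  F(k=6) -> return 8  (same call as traced above)
-> return 21

Final answer: 21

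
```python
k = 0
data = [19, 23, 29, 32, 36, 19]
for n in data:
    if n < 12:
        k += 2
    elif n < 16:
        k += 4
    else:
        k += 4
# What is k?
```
Trace:
  k=0
  k=4, n=19
  k=8, n=23
  k=12, n=29
  k=16, n=32
  k=20, n=36
  k=24, n=19

Final answer: 24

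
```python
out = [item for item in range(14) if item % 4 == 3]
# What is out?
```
Trace:
  item=0
  item=1
  item=2
  item=3
  item=4
  item=5
  item=6
  item=7
  item=8
  item=9
  item=10
  item=11
  item=12
  item=13
  out=[3, 7, 11]

Final answer: [3, 7, 11]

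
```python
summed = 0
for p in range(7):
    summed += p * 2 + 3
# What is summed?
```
Trace:
  summed=0
  summed=3, p=0
  summed=8, p=1
  summed=15, p=2
  summed=24, p=3
  summed=35, p=4
  summed=48, p=5
  summed=63, p=6

Final answer: 63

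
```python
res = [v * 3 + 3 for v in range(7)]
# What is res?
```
Trace:
  v=0
  v=1
  v=2
  v=3
  v=4
  v=5
  v=6
  res=[3, 6, 9, 12, 15, 18, 21]

Final answer: [3, 6, 9, 12, 15, 18, 21]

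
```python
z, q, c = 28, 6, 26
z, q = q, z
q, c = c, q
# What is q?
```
Trace:
  z=28, q=6, c=26
  z=6, q=28, c=26
  z=6, q=26, c=28

Final answer: 26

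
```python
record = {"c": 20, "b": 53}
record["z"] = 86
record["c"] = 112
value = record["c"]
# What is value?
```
Trace:
  record={'c': 20, 'b': 53}
  record={'c': 20, 'b': 53, 'z': 86}
  record={'c': 112, 'b': 53, 'z': 86}
  record={'c': 112, 'b': 53, 'z': 86}, value=112

Final answer: 112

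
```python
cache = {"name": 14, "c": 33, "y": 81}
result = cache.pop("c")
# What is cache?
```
Trace:
  cache={'name': 14, 'c': 33, 'y': 81}
  cache={'name': 14, 'y': 81}, result=33

Final answer: {'name': 14, 'y': 81}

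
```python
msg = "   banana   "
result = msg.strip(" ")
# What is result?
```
Trace:
  msg='   banana   '
  msg='   banana   ', result='banana'

Final answer: 'banana'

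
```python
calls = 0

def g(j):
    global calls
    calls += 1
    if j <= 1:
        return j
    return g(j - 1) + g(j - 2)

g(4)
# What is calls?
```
Call trace (a repeated sub-call is expanded the first time; later identical calls just restate its return value):
g(j=4)
  g(j=3)
    g(j=2)
      g(j=1)
      -> return 1
      g(j=0)
      -> return 0
    -> return 1
    g(j=1)
    -> return 1
  -> return 2
  g(j=2) -> return 1  (same call as traced above)
-> return 3

calls is incremented once per call, so count the calls in each subtree. Let C(j) = number of calls made by g(j).
C(0) = C(1) = 1 (base case, no recursion); C(j) = 1 + C(j - 1) + C(j - 2) otherwise.
C(2) = 1 + C(1) + C(0) = 1 + 1 + 1 = 3
C(3) = 1 + C(2) + C(1) = 1 + 3 + 1 = 5
C(4) = 1 + C(3) + C(2) = 1 + 5 + 3 = 9
calls = C(4) = 9

Final answer: 9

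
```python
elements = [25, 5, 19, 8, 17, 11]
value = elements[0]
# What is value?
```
Trace:
  elements=[25, 5, 19, 8, 17, 11]
  elements=[25, 5, 19, 8, 17, 11], value=25

Final answer: 25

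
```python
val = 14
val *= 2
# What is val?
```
Trace:
  val=14
  val=28

Final answer: 28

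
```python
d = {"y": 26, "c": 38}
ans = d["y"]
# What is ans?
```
Trace:
  d={'y': 26, 'c': 38}
  d={'y': 26, 'c': 38}, ans=26

Final answer: 26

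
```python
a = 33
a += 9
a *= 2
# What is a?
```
Trace:
  a=33
  a=42
  a=84

Final answer: 84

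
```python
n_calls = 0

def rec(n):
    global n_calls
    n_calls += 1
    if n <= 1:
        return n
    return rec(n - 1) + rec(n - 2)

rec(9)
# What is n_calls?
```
Call trace (a repeated sub-call is expanded the first time; later identical calls just restate its return value):
rec(n=9)
  rec(n=8)
    rec(n=7)
      rec(n=6)
        rec(n=5)
          rec(n=4)
            rec(n=3)
              rec(n=2)
                rec(n=1)
                -> return 1
                rec(n=0)
                -> return 0
              -> return 1
              rec(n=1)
              -> return 1
            -> return 2
            rec(n=2) -> return 1  (same call as traced above)
          -> return 3
          rec(n=3) -> return 2  (same call as traced above)
        -> return 5
        rec(n=4) -> return 3  (same call as traced above)
      -> return 8
      rec(n=5) -> return 5  (same call as traced above)
    -> return 13
    rec(n=6) -> return 8  (same call as traced above)
  -> return 21
  rec(n=7) -> return 13  (same call as traced above)
-> return 34

n_calls is incremented once per call, so count the calls in each subtree. Let C(n) = number of calls made by rec(n).
C(0) = C(1) = 1 (base case, no recursion); C(n) = 1 + C(n - 1) + C(n - 2) otherwise.
C(2) = 1 + C(1) + C(0) = 1 + 1 + 1 = 3
C(3) = 1 + C(2) + C(1) = 1 + 3 + 1 = 5
C(4) = 1 + C(3) + C(2) = 1 + 5 + 3 = 9
C(5) = 1 + C(4) + C(3) = 1 + 9 + 5 = 15
C(6) = 1 + C(5) + C(4) = 1 + 15 + 9 = 25
C(7) = 1 + C(6) + C(5) = 1 + 25 + 15 = 41
C(8) = 1 + C(7) + C(6) = 1 + 41 + 25 = 67
C(9) = 1 + C(8) + C(7) = 1 + 67 + 41 = 109
n_calls = C(9) = 109

Final answer: 109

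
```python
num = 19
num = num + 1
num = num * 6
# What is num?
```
Trace:
  num=19
  num=20
  num=120

Final answer: 120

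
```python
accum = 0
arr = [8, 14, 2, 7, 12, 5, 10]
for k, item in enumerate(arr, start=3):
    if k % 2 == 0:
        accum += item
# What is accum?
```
Trace:
  accum=0
  accum=0, k=3, item=8
  accum=14, k=4, item=14
  accum=14, k=5, item=2
  accum=21, k=6, item=7
  accum=21, k=7, item=12
  accum=26, k=8, item=5
  accum=26, k=9, item=10

Final answer: 26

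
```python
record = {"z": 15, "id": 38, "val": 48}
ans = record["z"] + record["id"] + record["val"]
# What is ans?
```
Trace:
  record={'z': 15, 'id': 38, 'val': 48}
  record={'z': 15, 'id': 38, 'val': 48}, ans=101

Final answer: 101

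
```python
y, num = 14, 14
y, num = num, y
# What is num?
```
Trace:
  y=14, num=14
  y=14, num=14

Final answer: 14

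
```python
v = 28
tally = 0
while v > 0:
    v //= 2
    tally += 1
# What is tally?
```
Trace:
  v=28
  v=28, tally=0
  v=14, tally=1
  v=7, tally=2
  v=3, tally=3
  v=1, tally=4
  v=0, tally=5

Final answer: 5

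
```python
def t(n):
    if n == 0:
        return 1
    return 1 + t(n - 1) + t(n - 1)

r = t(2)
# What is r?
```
Call trace (a repeated sub-call is expanded the first time; later identical calls just restate its return value):
t(n=2)
  t(n=1)
    t(n=0)
    -> return 1
    t(n=0)
    -> return 1
  -> return 3
  t(n=1) -> return 3  (same call as traced above)
-> return 7

Final answer: 7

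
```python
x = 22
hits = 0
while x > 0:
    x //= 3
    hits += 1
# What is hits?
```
Trace:
  x=22
  x=22, hits=0
  x=7, hits=1
  x=2, hits=2
  x=0, hits=3

Final answer: 3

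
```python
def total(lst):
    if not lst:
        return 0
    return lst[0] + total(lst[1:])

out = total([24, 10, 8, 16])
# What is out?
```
Call trace:
total(lst=[24, 10, 8, 16])
  total(lst=[10, 8, 16])
    total(lst=[8, 16])
      total(lst=[16])
        total(lst=[])
        -> return 0
      -> return 16
    -> return 24
  -> return 34
-> return 58

Final answer: 58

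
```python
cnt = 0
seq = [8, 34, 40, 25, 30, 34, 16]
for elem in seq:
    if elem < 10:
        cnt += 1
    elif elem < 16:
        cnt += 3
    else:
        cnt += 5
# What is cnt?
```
Trace:
  cnt=0
  cnt=1, elem=8
  cnt=6, elem=34
  cnt=11, elem=40
  cnt=16, elem=25
  cnt=21, elem=30
  cnt=26, elem=34
  cnt=31, elem=16

Final answer: 31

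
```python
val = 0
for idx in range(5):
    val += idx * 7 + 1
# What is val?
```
Trace:
  val=0
  val=1, idx=0
  val=9, idx=1
  val=24, idx=2
  val=46, idx=3
  val=75, idx=4

Final answer: 75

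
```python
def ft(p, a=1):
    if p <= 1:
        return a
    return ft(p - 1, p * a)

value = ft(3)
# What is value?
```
Call trace:
ft(p=3, a=1)
  ft(p=2, a=3)
    ft(p=1, a=6)
    -> return 6
  -> return 6
-> return 6

Final answer: 6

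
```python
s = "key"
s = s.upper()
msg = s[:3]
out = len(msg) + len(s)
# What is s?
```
Trace:
  s='key'
  s='KEY'
  s='KEY', msg='KEY'
  s='KEY', msg='KEY', out=6

Final answer: 'KEY'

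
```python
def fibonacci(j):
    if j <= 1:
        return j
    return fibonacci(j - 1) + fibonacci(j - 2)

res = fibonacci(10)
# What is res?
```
Call trace (a repeated sub-call is expanded the first time; later identical calls just restate its return value):
fibonacci(j=10)
  fibonacci(j=9)
    fibonacci(j=8)
      fibonacci(j=7)
        fibonacci(j=6)
          fibonacci(j=5)
            fibonacci(j=4)
              fibonacci(j=3)
                fibonacci(j=2)
                  fibonacci(j=1)
                  -> return 1
                  fibonacci(j=0)
                  -> return 0
                -> return 1
                fibonacci(j=1)
                -> return 1
              -> return 2
              fibonacci(j=2) -> return 1  (same call as traced above)
            -> return 3
            fibonacci(j=3) -> return 2  (same call as traced above)
          -> return 5
          fibonacci(j=4) -> return 3  (same call as traced above)
        -> return 8
        fibonacci(j=5) -> return 5  (same call as traced above)
      -> return 13
      fibonacci(j=6) -> return 8  (same call as traced above)
    -> return 21
    fibonacci(j=7) -> return 13  (same call as traced above)
  -> return 34
  fibonacci(j=8) -> return 21  (same call as traced above)
-> return 55

Final answer: 55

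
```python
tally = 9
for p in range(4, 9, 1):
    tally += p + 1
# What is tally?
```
Trace:
  tally=9
  tally=14, p=4
  tally=20, p=5
  tally=27, p=6
  tally=35, p=7
  tally=44, p=8

Final answer: 44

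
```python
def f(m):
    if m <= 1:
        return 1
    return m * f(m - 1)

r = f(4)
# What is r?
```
Call trace:
f(m=4)
  f(m=3)
    f(m=2)
      f(m=1)
      -> return 1
    -> return 2
  -> return 6
-> return 24

Final answer: 24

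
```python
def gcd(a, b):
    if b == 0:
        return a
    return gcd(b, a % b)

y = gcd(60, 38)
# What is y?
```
Call trace:
gcd(a=60, b=38)
  gcd(a=38, b=22)
    gcd(a=22, b=16)
      gcd(a=16, b=6)
        gcd(a=6, b=4)
          gcd(a=4, b=2)
            gcd(a=2, b=0)
            -> return 2
          -> return 2
        -> return 2
      -> return 2
    -> return 2
  -> return 2
-> return 2

Final answer: 2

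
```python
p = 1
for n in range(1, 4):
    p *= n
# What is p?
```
Trace:
  p=1
  p=1, n=1
  p=2, n=2
  p=6, n=3

Final answer: 6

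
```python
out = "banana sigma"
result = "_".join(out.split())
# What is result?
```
Trace:
  out='banana sigma'
  out='banana sigma', result='banana_sigma'

Final answer: 'banana_sigma'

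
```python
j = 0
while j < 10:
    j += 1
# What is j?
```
Trace:
  j=0
  j=1
  j=2
  j=3
  j=4
  j=5
  j=6
  j=7
  j=8
  j=9
  j=10

Final answer: 10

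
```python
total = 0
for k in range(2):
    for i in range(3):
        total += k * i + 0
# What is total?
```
Trace:
  total=0
  total=0, k=0, i=0
  total=0, k=0, i=1
  total=0, k=0, i=2
  total=0, k=1, i=0
  total=1, k=1, i=1
  total=3, k=1, i=2

Final answer: 3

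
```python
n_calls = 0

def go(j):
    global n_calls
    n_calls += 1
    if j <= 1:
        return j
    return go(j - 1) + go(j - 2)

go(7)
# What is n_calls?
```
Call trace (a repeated sub-call is expanded the first time; later identical calls just restate its return value):
go(j=7)
  go(j=6)
    go(j=5)
      go(j=4)
        go(j=3)
          go(j=2)
            go(j=1)
            -> return 1
            go(j=0)
            -> return 0
          -> return 1
          go(j=1)
          -> return 1
        -> return 2
        go(j=2) -> return 1  (same call as traced above)
      -> return 3
      go(j=3) -> return 2  (same call as traced above)
    -> return 5
    go(j=4) -> return 3  (same call as traced above)
  -> return 8
  go(j=5) -> return 5  (same call as traced above)
-> return 13

n_calls is incremented once per call, so count the calls in each subtree. Let C(j) = number of calls made by go(j).
C(0) = C(1) = 1 (base case, no recursion); C(j) = 1 + C(j - 1) + C(j - 2) otherwise.
C(2) = 1 + C(1) + C(0) = 1 + 1 + 1 = 3
C(3) = 1 + C(2) + C(1) = 1 + 3 + 1 = 5
C(4) = 1 + C(3) + C(2) = 1 + 5 + 3 = 9
C(5) = 1 + C(4) + C(3) = 1 + 9 + 5 = 15
C(6) = 1 + C(5) + C(4) = 1 + 15 + 9 = 25
C(7) = 1 + C(6) + C(5) = 1 + 25 + 15 = 41
n_calls = C(7) = 41

Final answer: 41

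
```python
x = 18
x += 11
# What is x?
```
Trace:
  x=18
  x=29

Final answer: 29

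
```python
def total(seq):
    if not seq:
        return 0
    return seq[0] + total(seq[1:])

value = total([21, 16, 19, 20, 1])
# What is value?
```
Call trace:
total(seq=[21, 16, 19, 20, 1])
  total(seq=[16, 19, 20, 1])
    total(seq=[19, 20, 1])
      total(seq=[20, 1])
        total(seq=[1])
          total(seq=[])
          -> return 0
        -> return 1
      -> return 21
    -> return 40
  -> return 56
-> return 77

Final answer: 77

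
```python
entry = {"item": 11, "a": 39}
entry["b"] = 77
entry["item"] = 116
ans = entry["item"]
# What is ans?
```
Trace:
  entry={'item': 11, 'a': 39}
  entry={'item': 11, 'a': 39, 'b': 77}
  entry={'item': 116, 'a': 39, 'b': 77}
  entry={'item': 116, 'a': 39, 'b': 77}, ans=116

Final answer: 116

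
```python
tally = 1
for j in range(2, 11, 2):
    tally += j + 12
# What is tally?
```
Trace:
  tally=1
  tally=15, j=2
  tally=31, j=4
  tally=49, j=6
  tally=69, j=8
  tally=91, j=10

Final answer: 91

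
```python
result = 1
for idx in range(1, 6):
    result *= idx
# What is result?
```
Trace:
  result=1
  result=1, idx=1
  result=2, idx=2
  result=6, idx=3
  result=24, idx=4
  result=120, idx=5

Final answer: 120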